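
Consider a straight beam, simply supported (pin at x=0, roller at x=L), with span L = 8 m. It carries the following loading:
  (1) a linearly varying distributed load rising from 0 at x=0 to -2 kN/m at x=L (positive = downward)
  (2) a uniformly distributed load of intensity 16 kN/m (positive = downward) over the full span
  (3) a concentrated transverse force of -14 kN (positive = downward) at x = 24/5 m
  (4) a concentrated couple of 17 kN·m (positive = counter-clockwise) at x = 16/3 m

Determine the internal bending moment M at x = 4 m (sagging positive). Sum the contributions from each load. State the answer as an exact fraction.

Load 1 — triangular load w₀=-2 kN/m (0→w₀ over full span):
  M_1 = w₀Lx/6 - w₀x³/(6L) = (-2)·8·4/6 - (-2)·4³/(6·8) = -8 kN·m
Load 2 — uniform load w=16 kN/m over full span:
  M_2 = wx(L-x)/2 = 16·4·(8-4)/2 = 128 kN·m
Load 3 — point force P=-14 kN at a=24/5 m (b=L-a=16/5):
  M_3 = Pbx/L  [x≤a] = (-14)·(16/5)·4/8 = -112/5 kN·m
Load 4 — applied couple M₀=17 kN·m at a=16/3 m (b=L-a=8/3):
  M_4 = M₀x/L  [x≤a] = 17·4/8 = 17/2 kN·m
Superposition: M = Σ M_i = 1061/10 kN·m ≈ 106.100000 kN·m

M(4) = 1061/10 kN·m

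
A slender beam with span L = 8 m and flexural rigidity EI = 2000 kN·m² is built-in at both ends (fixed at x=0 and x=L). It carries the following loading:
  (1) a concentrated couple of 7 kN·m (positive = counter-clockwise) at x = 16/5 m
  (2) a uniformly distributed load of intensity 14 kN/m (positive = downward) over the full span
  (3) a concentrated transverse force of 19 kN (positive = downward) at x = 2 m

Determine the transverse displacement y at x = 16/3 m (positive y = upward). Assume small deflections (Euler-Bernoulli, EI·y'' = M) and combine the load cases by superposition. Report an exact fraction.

y(16/3) = -197377/3037500 m

Load 1 — applied couple M₀=7 kN·m at a=16/5 m (b=L-a=24/5):
  y_1 = (R_Ax³/6 - M_Ax²/2 - M₀(x-a)²/2)/EI  [x>a] with R_A=63/50, M_A=21/25 = ((63/50)·(16/3)³/6 - (21/25)·(16/3)²/2 - 7·((16/3)-(16/5))²/2)/2000 = 56/28125 m
Load 2 — uniform load w=14 kN/m over full span:
  y_2 = -wx²(L-x)²/(24EI) = -14·(16/3)²·(8-(16/3))²/(24·2000) = -1792/30375 m
Load 3 — point force P=19 kN at a=2 m (b=L-a=6):
  y_3 = -Pa²(L-x)²(3bL-(3b+a)(L-x))/(6L³EI)  [x>a] = -19·2²·(8-(16/3))²·(3·6·8-(3·6+2)·(8-(16/3)))/(6·8³·2000) = -323/40500 m
Superposition: y = Σ y_i = -197377/3037500 m ≈ -0.064980 m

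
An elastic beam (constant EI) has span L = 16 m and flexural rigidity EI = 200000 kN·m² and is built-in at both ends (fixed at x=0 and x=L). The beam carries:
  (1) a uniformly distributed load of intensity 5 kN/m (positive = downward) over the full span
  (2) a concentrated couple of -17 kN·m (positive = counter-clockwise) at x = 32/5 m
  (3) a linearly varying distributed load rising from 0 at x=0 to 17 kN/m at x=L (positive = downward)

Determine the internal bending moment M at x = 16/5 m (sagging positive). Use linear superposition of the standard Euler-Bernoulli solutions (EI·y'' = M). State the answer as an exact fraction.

M(16/5) = -3429/125 kN·m

Load 1 — uniform load w=5 kN/m over full span:
  M_1 = wLx/2 - wL²/12 - wx²/2 = 5·16·(16/5)/2 - 5·16²/12 - 5·(16/5)²/2 = -64/15 kN·m
Load 2 — applied couple M₀=-17 kN·m at a=32/5 m (b=L-a=48/5):
  M_2 = R_Ax - M_A  [x≤a] with R_A=-153/100, M_A=-51/25 = (-153/100)·(16/5) - (-51/25) = -357/125 kN·m
Load 3 — triangular load w₀=17 kN/m (0→w₀ over full span):
  M_3 = 3w₀Lx/20 - w₀L²/30 - w₀x³/(6L) = 3·17·16·(16/5)/20 - 17·16²/30 - 17·(16/5)³/(6·16) = -7616/375 kN·m
Superposition: M = Σ M_i = -3429/125 kN·m ≈ -27.432000 kN·m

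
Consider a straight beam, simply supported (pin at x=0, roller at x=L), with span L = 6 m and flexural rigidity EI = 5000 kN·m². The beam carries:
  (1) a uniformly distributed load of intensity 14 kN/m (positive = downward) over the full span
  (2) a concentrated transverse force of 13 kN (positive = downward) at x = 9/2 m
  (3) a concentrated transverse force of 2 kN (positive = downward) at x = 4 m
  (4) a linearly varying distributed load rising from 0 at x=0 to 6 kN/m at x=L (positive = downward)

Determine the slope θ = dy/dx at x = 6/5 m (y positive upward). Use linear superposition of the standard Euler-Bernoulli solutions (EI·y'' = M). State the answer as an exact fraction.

θ(6/5) = -25159537/900000000 rad

Load 1 — uniform load w=14 kN/m over full span:
  θ_1 = -w(L³-6Lx²+4x³)/(24EI) = -14·(6³-6·6·(6/5)²+4·(6/5)³)/(24·5000) = -6237/312500 rad
Load 2 — point force P=13 kN at a=9/2 m (b=L-a=3/2):
  θ_2 = -Pb(L²-b²-3x²)/(6LEI)  [x≤a] = -13·(3/2)·(6²-(3/2)²-3·(6/5)²)/(6·6·5000) = -12753/4000000 rad
Load 3 — point force P=2 kN at a=4 m (b=L-a=2):
  θ_3 = -Pb(L²-b²-3x²)/(6LEI)  [x≤a] = -2·2·(6²-2²-3·(6/5)²)/(6·6·5000) = -173/281250 rad
Load 4 — triangular load w₀=6 kN/m (0→w₀ over full span):
  θ_4 = -w₀(7L⁴-30L²x²+15x⁴)/(360LEI) = -6·(7·6⁴-30·6²·(6/5)²+15·(6/5)⁴)/(360·6·5000) = -1638/390625 rad
Superposition: θ = Σ θ_i = -25159537/900000000 rad ≈ -0.027955 rad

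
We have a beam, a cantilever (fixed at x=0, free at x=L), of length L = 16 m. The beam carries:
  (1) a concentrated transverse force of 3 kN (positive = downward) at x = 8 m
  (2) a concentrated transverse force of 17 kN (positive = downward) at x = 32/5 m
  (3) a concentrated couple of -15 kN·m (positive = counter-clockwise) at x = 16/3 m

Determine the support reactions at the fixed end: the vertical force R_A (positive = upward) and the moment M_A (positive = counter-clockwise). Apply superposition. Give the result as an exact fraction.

R_A = 20 kN, M_A = 739/5 kN·m

Load 1 — point force P=3 kN at a=8 m (b=L-a=8):
  R_A = P = 3 kN
  M_A = Pa = 3·8 = 24 kN·m
Load 2 — point force P=17 kN at a=32/5 m (b=L-a=48/5):
  R_A = P = 17 kN
  M_A = Pa = 17·(32/5) = 544/5 kN·m
Load 3 — applied couple M₀=-15 kN·m at a=16/3 m (b=L-a=32/3):
  R_A = 0 kN
  M_A = -M₀ = -(-15) = 15 kN·m
Superposition: R_A = 20 kN, M_A = 739/5 kN·m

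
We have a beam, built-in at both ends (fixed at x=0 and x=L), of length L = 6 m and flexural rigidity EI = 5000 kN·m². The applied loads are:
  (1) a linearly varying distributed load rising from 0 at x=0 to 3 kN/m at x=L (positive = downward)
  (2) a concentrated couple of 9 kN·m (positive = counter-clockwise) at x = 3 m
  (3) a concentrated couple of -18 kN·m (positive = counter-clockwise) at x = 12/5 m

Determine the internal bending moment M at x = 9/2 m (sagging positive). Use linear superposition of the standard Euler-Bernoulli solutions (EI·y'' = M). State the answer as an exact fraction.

M(9/2) = 441/800 kN·m

Load 1 — triangular load w₀=3 kN/m (0→w₀ over full span):
  M_1 = 3w₀Lx/20 - w₀L²/30 - w₀x³/(6L) = 3·3·6·(9/2)/20 - 3·6²/30 - 3·(9/2)³/(6·6) = 153/160 kN·m
Load 2 — applied couple M₀=9 kN·m at a=3 m (b=L-a=3):
  M_2 = R_Ax - M_A - M₀  [x>a] with R_A=9/4, M_A=9/4 = (9/4)·(9/2) - (9/4) - 9 = -9/8 kN·m
Load 3 — applied couple M₀=-18 kN·m at a=12/5 m (b=L-a=18/5):
  M_3 = R_Ax - M_A - M₀  [x>a] with R_A=-108/25, M_A=-54/25 = (-108/25)·(9/2) - (-54/25) - (-18) = 18/25 kN·m
Superposition: M = Σ M_i = 441/800 kN·m ≈ 0.551250 kN·m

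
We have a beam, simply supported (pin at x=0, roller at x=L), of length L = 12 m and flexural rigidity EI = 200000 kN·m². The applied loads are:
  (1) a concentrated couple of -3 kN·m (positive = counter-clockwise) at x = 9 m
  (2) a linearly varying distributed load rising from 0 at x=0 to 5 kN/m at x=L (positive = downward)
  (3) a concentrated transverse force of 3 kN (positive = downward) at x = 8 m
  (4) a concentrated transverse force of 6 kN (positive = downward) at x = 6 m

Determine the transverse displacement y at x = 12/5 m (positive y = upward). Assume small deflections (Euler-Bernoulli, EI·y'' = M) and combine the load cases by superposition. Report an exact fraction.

y(12/5) = -3380603/1250000000 m

Load 1 — applied couple M₀=-3 kN·m at a=9 m (b=L-a=3):
  y_1 = (M₀x³/(6L)+C₁x)/EI  [x≤a] with C₁=M₀(3b²-L²)/(6L)=39/8 = ((-3)·(12/5)³/(6·12)+(39/8)·(12/5))/200000 = 2781/50000000 m
Load 2 — triangular load w₀=5 kN/m (0→w₀ over full span):
  y_2 = -w₀x(7L⁴-10L²x²+3x⁴)/(360LEI) = -5·(12/5)·(7·12⁴-10·12²·(12/5)²+3·(12/5)⁴)/(360·12·200000) = -18576/9765625 m
Load 3 — point force P=3 kN at a=8 m (b=L-a=4):
  y_3 = -Pbx(L²-b²-x²)/(6LEI)  [x≤a] = -3·4·(12/5)·(12²-4²-(12/5)²)/(6·12·200000) = -191/781250 m
Load 4 — point force P=6 kN at a=6 m (b=L-a=6):
  y_4 = -Pbx(L²-b²-x²)/(6LEI)  [x≤a] = -6·6·(12/5)·(12²-6²-(12/5)²)/(6·12·200000) = -1917/3125000 m
Superposition: y = Σ y_i = -3380603/1250000000 m ≈ -0.002704 m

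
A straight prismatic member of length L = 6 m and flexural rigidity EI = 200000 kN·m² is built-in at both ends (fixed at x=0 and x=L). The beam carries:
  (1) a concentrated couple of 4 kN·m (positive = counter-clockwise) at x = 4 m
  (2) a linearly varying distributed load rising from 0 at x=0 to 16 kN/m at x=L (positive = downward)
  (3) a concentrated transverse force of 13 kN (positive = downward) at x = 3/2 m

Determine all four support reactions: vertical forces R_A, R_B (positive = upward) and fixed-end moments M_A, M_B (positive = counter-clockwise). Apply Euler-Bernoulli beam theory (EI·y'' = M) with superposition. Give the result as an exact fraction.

R_A = 37811/1440 kN, M_A = 15121/480 kN·m, R_B = 50029/1440 kN, M_B = -5193/160 kN·m

Load 1 — applied couple M₀=4 kN·m at a=4 m (b=L-a=2):
  R_A = 6M₀ab/L³ = 6·4·4·2/6³ = 8/9 kN
  M_A = M₀b(2a-b)/L² = 4·2·(2·4-2)/6² = 4/3 kN·m
  R_B = -6M₀ab/L³ = -6·4·4·2/6³ = -8/9 kN
  M_B = M₀a(2b-a)/L² = 4·4·(2·2-4)/6² = 0 kN·m
Load 2 — triangular load w₀=16 kN/m (0→w₀ over full span):
  R_A = 3w₀L/20 = 3·16·6/20 = 72/5 kN
  M_A = w₀L²/30 = 16·6²/30 = 96/5 kN·m
  R_B = 7w₀L/20 = 7·16·6/20 = 168/5 kN
  M_B = -w₀L²/20 = -16·6²/20 = -144/5 kN·m
Load 3 — point force P=13 kN at a=3/2 m (b=L-a=9/2):
  R_A = Pb²(3a+b)/L³ = 13·(9/2)²·(3·(3/2)+(9/2))/6³ = 351/32 kN
  M_A = Pab²/L² = 13·(3/2)·(9/2)²/6² = 351/32 kN·m
  R_B = Pa²(a+3b)/L³ = 13·(3/2)²·((3/2)+3·(9/2))/6³ = 65/32 kN
  M_B = -Pa²b/L² = -13·(3/2)²·(9/2)/6² = -117/32 kN·m
Superposition: R_A = 37811/1440 kN, M_A = 15121/480 kN·m, R_B = 50029/1440 kN, M_B = -5193/160 kN·m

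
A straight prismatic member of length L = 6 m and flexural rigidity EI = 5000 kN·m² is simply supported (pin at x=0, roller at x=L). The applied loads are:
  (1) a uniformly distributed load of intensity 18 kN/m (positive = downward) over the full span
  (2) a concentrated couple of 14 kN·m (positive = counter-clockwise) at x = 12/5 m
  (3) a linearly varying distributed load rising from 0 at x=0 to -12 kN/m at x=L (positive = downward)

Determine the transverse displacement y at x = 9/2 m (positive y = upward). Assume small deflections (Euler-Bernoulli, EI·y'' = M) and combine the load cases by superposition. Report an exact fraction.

y(9/2) = -420831/16000000 m

Load 1 — uniform load w=18 kN/m over full span:
  y_1 = -wx(L³-2Lx²+x³)/(24EI) = -18·(9/2)·(6³-2·6·(9/2)²+(9/2)³)/(24·5000) = -13851/320000 m
Load 2 — applied couple M₀=14 kN·m at a=12/5 m (b=L-a=18/5):
  y_2 = (M₀x³/(6L)-M₀(x-a)²/2+C₁x)/EI  [x>a] with C₁=M₀(3b²-L²)/(6L)=28/25 = (14·(9/2)³/(6·6)-14·((9/2)-(12/5))²/2+(28/25)·(9/2))/5000 = 3843/2000000 m
Load 3 — triangular load w₀=-12 kN/m (0→w₀ over full span):
  y_3 = -w₀x(7L⁴-10L²x²+3x⁴)/(360LEI) = -(-12)·(9/2)·(7·6⁴-10·6²·(9/2)²+3·(9/2)⁴)/(360·6·5000) = 9639/640000 m
Superposition: y = Σ y_i = -420831/16000000 m ≈ -0.026302 m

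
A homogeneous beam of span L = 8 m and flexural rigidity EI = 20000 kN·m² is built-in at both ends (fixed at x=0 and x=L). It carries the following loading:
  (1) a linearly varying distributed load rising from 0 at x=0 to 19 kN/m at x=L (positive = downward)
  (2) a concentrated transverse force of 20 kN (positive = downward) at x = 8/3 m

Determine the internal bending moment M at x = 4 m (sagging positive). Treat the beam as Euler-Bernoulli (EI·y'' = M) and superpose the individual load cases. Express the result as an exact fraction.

Load 1 — triangular load w₀=19 kN/m (0→w₀ over full span):
  M_1 = 3w₀Lx/20 - w₀L²/30 - w₀x³/(6L) = 3·19·8·4/20 - 19·8²/30 - 19·4³/(6·8) = 76/3 kN·m
Load 2 — point force P=20 kN at a=8/3 m (b=L-a=16/3):
  M_2 = Pa²(a+3b)(L-x)/L³ - Pa²b/L²  [x>a] = 20·(8/3)²·((8/3)+3·(16/3))·(8-4)/8³ - 20·(8/3)²·(16/3)/8² = 80/9 kN·m
Superposition: M = Σ M_i = 308/9 kN·m ≈ 34.222222 kN·m

M(4) = 308/9 kN·m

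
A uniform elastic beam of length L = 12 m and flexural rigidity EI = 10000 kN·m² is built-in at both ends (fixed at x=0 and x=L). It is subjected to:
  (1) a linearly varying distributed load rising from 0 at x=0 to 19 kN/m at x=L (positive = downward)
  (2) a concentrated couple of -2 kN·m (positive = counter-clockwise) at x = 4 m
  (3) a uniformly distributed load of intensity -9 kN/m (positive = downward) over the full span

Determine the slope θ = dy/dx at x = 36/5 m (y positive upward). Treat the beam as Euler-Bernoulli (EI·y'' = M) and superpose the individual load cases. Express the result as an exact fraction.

θ(36/5) = -353/390625 rad

Load 1 — triangular load w₀=19 kN/m (0→w₀ over full span):
  θ_1 = -w₀(2x(L-x)(L-2x)(x+2L)+x²(L-x)²)/(120LEI) = -19·(2·(36/5)·(12-(36/5))·(12-2·(36/5))·((36/5)+2·12)+(36/5)²·(12-(36/5))²)/(120·12·10000) = 2052/390625 rad
Load 2 — applied couple M₀=-2 kN·m at a=4 m (b=L-a=8):
  θ_2 = (R_Ax²/2 - M_Ax - M₀(x-a))/EI  [x>a] with R_A=-2/9, M_A=0 = ((-2/9)·(36/5)²/2 - 0·(36/5) - (-2)·((36/5)-4))/10000 = 1/15625 rad
Load 3 — uniform load w=-9 kN/m over full span:
  θ_3 = -wx(L-x)(L-2x)/(12EI) = -(-9)·(36/5)·(12-(36/5))·(12-2·(36/5))/(12·10000) = -486/78125 rad
Superposition: θ = Σ θ_i = -353/390625 rad ≈ -0.000904 rad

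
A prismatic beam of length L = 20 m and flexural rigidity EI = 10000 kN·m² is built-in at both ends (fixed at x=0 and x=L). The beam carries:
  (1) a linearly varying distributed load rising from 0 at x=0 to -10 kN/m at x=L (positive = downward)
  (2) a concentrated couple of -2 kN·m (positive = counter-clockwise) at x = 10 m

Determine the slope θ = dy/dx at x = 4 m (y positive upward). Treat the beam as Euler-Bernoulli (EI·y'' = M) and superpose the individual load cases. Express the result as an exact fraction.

θ(4) = 1123/37500 rad

Load 1 — triangular load w₀=-10 kN/m (0→w₀ over full span):
  θ_1 = -w₀(2x(L-x)(L-2x)(x+2L)+x²(L-x)²)/(120LEI) = -(-10)·(2·4·(20-4)·(20-2·4)·(4+2·20)+4²·(20-4)²)/(120·20·10000) = 56/1875 rad
Load 2 — applied couple M₀=-2 kN·m at a=10 m (b=L-a=10):
  θ_2 = (R_Ax²/2 - M_Ax)/EI  [x≤a] with R_A=-3/20, M_A=-1/2 = ((-3/20)·4²/2 - (-1/2)·4)/10000 = 1/12500 rad
Superposition: θ = Σ θ_i = 1123/37500 rad ≈ 0.029947 rad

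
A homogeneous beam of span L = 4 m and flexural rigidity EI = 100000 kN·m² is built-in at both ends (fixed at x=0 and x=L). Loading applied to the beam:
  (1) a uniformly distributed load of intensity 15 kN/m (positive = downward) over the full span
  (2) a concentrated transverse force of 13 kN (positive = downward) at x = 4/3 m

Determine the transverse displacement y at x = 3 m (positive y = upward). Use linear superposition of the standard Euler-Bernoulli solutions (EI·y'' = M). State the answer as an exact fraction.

y(3) = -4529/64800000 m

Load 1 — uniform load w=15 kN/m over full span:
  y_1 = -wx²(L-x)²/(24EI) = -15·3²·(4-3)²/(24·100000) = -9/160000 m
Load 2 — point force P=13 kN at a=4/3 m (b=L-a=8/3):
  y_2 = -Pa²(L-x)²(3bL-(3b+a)(L-x))/(6L³EI)  [x>a] = -13·(4/3)²·(4-3)²·(3·(8/3)·4-(3·(8/3)+(4/3))·(4-3))/(6·4³·100000) = -221/16200000 m
Superposition: y = Σ y_i = -4529/64800000 m ≈ -0.000070 m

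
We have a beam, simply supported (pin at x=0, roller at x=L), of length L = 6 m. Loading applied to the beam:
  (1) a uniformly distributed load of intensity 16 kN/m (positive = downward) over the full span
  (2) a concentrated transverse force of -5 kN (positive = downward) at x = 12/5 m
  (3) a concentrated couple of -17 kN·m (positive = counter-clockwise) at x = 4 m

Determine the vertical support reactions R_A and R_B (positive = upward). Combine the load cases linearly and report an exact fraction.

Load 1 — uniform load w=16 kN/m over full span:
  R_A = wL/2 = 16·6/2 = 48 kN
  R_B = wL/2 = 16·6/2 = 48 kN
Load 2 — point force P=-5 kN at a=12/5 m (b=L-a=18/5):
  R_A = Pb/L = (-5)·(18/5)/6 = -3 kN
  R_B = Pa/L = (-5)·(12/5)/6 = -2 kN
Load 3 — applied couple M₀=-17 kN·m at a=4 m (b=L-a=2):
  R_A = M₀/L = (-17)/6 = -17/6 kN
  R_B = -M₀/L = -(-17)/6 = 17/6 kN
Superposition: R_A = 253/6 kN, R_B = 293/6 kN

R_A = 253/6 kN, R_B = 293/6 kN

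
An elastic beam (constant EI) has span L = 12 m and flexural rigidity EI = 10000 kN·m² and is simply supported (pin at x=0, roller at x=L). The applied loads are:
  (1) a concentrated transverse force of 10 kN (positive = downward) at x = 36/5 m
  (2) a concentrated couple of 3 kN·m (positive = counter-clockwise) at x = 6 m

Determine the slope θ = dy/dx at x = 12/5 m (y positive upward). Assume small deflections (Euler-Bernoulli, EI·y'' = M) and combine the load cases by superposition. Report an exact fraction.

Load 1 — point force P=10 kN at a=36/5 m (b=L-a=24/5):
  θ_1 = -Pb(L²-b²-3x²)/(6LEI)  [x≤a] = -10·(24/5)·(12²-(24/5)²-3·(12/5)²)/(6·12·10000) = -108/15625 rad
Load 2 — applied couple M₀=3 kN·m at a=6 m (b=L-a=6):
  θ_2 = (M₀x²/(2L)+C₁)/EI  [x≤a] with C₁=M₀(3b²-L²)/(6L)=-3/2 = (3·(12/5)²/(2·12)+(-3/2))/10000 = -39/500000 rad
Superposition: θ = Σ θ_i = -699/100000 rad ≈ -0.006990 rad

θ(12/5) = -699/100000 rad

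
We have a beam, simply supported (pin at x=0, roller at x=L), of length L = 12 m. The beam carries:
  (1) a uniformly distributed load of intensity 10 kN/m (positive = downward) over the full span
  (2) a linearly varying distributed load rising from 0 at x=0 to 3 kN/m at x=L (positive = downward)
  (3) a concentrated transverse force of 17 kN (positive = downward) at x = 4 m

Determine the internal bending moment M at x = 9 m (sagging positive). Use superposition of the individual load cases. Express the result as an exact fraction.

Load 1 — uniform load w=10 kN/m over full span:
  M_1 = wx(L-x)/2 = 10·9·(12-9)/2 = 135 kN·m
Load 2 — triangular load w₀=3 kN/m (0→w₀ over full span):
  M_2 = w₀Lx/6 - w₀x³/(6L) = 3·12·9/6 - 3·9³/(6·12) = 189/8 kN·m
Load 3 — point force P=17 kN at a=4 m (b=L-a=8):
  M_3 = Pa(L-x)/L  [x>a] = 17·4·(12-9)/12 = 17 kN·m
Superposition: M = Σ M_i = 1405/8 kN·m ≈ 175.625000 kN·m

M(9) = 1405/8 kN·m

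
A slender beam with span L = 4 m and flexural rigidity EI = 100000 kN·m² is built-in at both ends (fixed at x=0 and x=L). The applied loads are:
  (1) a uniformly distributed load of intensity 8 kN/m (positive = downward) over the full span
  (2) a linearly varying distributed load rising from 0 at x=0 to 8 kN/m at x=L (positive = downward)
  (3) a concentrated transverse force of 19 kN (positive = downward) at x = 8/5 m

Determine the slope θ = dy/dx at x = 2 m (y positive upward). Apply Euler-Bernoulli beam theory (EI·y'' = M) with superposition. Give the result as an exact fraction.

θ(2) = 89/9375000 rad

Load 1 — uniform load w=8 kN/m over full span:
  θ_1 = -wx(L-x)(L-2x)/(12EI) = -8·2·(4-2)·(4-2·2)/(12·100000) = 0 rad
Load 2 — triangular load w₀=8 kN/m (0→w₀ over full span):
  θ_2 = -w₀(2x(L-x)(L-2x)(x+2L)+x²(L-x)²)/(120LEI) = -8·(2·2·(4-2)·(4-2·2)·(2+2·4)+2²·(4-2)²)/(120·4·100000) = -1/375000 rad
Load 3 — point force P=19 kN at a=8/5 m (b=L-a=12/5):
  θ_3 = Pa²(L-x)(2bL-(3b+a)(L-x))/(2L³EI)  [x>a] = 19·(8/5)²·(4-2)·(2·(12/5)·4-(3·(12/5)+(8/5))·(4-2))/(2·4³·100000) = 19/1562500 rad
Superposition: θ = Σ θ_i = 89/9375000 rad ≈ 0.000009 rad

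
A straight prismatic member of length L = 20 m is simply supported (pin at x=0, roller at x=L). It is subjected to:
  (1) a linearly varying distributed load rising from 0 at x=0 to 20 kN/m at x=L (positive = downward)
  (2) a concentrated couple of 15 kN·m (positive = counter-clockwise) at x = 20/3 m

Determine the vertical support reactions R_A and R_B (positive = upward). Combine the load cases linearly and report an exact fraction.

R_A = 809/12 kN, R_B = 1591/12 kN

Load 1 — triangular load w₀=20 kN/m (0→w₀ over full span):
  R_A = w₀L/6 = 20·20/6 = 200/3 kN
  R_B = w₀L/3 = 20·20/3 = 400/3 kN
Load 2 — applied couple M₀=15 kN·m at a=20/3 m (b=L-a=40/3):
  R_A = M₀/L = 15/20 = 3/4 kN
  R_B = -M₀/L = -15/20 = -3/4 kN
Superposition: R_A = 809/12 kN, R_B = 1591/12 kN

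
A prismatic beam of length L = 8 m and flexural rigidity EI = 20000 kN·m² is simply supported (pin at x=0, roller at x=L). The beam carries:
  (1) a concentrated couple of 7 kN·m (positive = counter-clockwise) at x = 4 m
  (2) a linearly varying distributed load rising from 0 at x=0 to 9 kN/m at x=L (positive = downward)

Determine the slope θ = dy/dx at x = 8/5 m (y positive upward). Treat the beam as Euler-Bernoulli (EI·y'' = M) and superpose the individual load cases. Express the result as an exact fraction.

θ(8/5) = -142051/37500000 rad

Load 1 — applied couple M₀=7 kN·m at a=4 m (b=L-a=4):
  θ_1 = (M₀x²/(2L)+C₁)/EI  [x≤a] with C₁=M₀(3b²-L²)/(6L)=-7/3 = (7·(8/5)²/(2·8)+(-7/3))/20000 = -91/1500000 rad
Load 2 — triangular load w₀=9 kN/m (0→w₀ over full span):
  θ_2 = -w₀(7L⁴-30L²x²+15x⁴)/(360LEI) = -9·(7·8⁴-30·8²·(8/5)²+15·(8/5)⁴)/(360·8·20000) = -1456/390625 rad
Superposition: θ = Σ θ_i = -142051/37500000 rad ≈ -0.003788 rad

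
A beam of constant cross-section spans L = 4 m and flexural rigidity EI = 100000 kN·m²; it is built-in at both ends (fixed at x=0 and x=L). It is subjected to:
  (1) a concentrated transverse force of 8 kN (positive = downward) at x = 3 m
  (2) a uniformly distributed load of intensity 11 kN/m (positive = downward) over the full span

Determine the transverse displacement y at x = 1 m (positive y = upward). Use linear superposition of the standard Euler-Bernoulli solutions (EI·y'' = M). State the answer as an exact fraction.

y(1) = -7/150000 m

Load 1 — point force P=8 kN at a=3 m (b=L-a=1):
  y_1 = -Pb²x²(3aL-(3a+b)x)/(6L³EI)  [x≤a] = -8·1²·1²·(3·3·4-(3·3+1)·1)/(6·4³·100000) = -13/2400000 m
Load 2 — uniform load w=11 kN/m over full span:
  y_2 = -wx²(L-x)²/(24EI) = -11·1²·(4-1)²/(24·100000) = -33/800000 m
Superposition: y = Σ y_i = -7/150000 m ≈ -0.000047 m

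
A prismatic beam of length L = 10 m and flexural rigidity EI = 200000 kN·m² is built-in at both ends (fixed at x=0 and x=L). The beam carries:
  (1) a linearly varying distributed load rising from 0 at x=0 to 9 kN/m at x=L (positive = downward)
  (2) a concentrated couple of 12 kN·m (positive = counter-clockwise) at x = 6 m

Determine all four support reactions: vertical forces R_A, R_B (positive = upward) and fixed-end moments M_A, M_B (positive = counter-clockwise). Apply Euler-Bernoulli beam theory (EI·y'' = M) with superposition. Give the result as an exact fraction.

R_A = 3807/250 kN, M_A = 846/25 kN·m, R_B = 7443/250 kN, M_B = -1089/25 kN·m

Load 1 — triangular load w₀=9 kN/m (0→w₀ over full span):
  R_A = 3w₀L/20 = 3·9·10/20 = 27/2 kN
  M_A = w₀L²/30 = 9·10²/30 = 30 kN·m
  R_B = 7w₀L/20 = 7·9·10/20 = 63/2 kN
  M_B = -w₀L²/20 = -9·10²/20 = -45 kN·m
Load 2 — applied couple M₀=12 kN·m at a=6 m (b=L-a=4):
  R_A = 6M₀ab/L³ = 6·12·6·4/10³ = 216/125 kN
  M_A = M₀b(2a-b)/L² = 12·4·(2·6-4)/10² = 96/25 kN·m
  R_B = -6M₀ab/L³ = -6·12·6·4/10³ = -216/125 kN
  M_B = M₀a(2b-a)/L² = 12·6·(2·4-6)/10² = 36/25 kN·m
Superposition: R_A = 3807/250 kN, M_A = 846/25 kN·m, R_B = 7443/250 kN, M_B = -1089/25 kN·m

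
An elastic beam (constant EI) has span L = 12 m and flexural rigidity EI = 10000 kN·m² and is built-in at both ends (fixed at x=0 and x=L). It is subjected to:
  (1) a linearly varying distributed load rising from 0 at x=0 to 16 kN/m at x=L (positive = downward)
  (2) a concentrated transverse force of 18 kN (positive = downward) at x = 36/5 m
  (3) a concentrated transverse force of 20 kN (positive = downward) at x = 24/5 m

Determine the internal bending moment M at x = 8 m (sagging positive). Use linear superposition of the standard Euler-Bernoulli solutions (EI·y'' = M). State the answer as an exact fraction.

M(8) = 68056/1125 kN·m

Load 1 — triangular load w₀=16 kN/m (0→w₀ over full span):
  M_1 = 3w₀Lx/20 - w₀L²/30 - w₀x³/(6L) = 3·16·12·8/20 - 16·12²/30 - 16·8³/(6·12) = 1792/45 kN·m
Load 2 — point force P=18 kN at a=36/5 m (b=L-a=24/5):
  M_2 = Pa²(a+3b)(L-x)/L³ - Pa²b/L²  [x>a] = 18·(36/5)²·((36/5)+3·(24/5))·(12-8)/12³ - 18·(36/5)²·(24/5)/12² = 1944/125 kN·m
Load 3 — point force P=20 kN at a=24/5 m (b=L-a=36/5):
  M_3 = Pa²(a+3b)(L-x)/L³ - Pa²b/L²  [x>a] = 20·(24/5)²·((24/5)+3·(36/5))·(12-8)/12³ - 20·(24/5)²·(36/5)/12² = 128/25 kN·m
Superposition: M = Σ M_i = 68056/1125 kN·m ≈ 60.494222 kN·m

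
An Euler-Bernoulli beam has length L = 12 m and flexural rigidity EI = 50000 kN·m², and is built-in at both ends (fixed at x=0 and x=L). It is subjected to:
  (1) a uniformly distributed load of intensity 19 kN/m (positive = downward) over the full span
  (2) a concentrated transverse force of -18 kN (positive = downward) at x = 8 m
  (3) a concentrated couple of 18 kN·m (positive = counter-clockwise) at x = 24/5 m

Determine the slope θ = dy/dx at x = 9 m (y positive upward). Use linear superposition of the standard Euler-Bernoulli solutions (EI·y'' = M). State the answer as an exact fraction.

θ(9) = 10647/2500000 rad

Load 1 — uniform load w=19 kN/m over full span:
  θ_1 = -wx(L-x)(L-2x)/(12EI) = -19·9·(12-9)·(12-2·9)/(12·50000) = 513/100000 rad
Load 2 — point force P=-18 kN at a=8 m (b=L-a=4):
  θ_2 = Pa²(L-x)(2bL-(3b+a)(L-x))/(2L³EI)  [x>a] = (-18)·8²·(12-9)·(2·4·12-(3·4+8)·(12-9))/(2·12³·50000) = -9/12500 rad
Load 3 — applied couple M₀=18 kN·m at a=24/5 m (b=L-a=36/5):
  θ_3 = (R_Ax²/2 - M_Ax - M₀(x-a))/EI  [x>a] with R_A=54/25, M_A=54/25 = ((54/25)·9²/2 - (54/25)·9 - 18·(9-(24/5)))/50000 = -189/1250000 rad
Superposition: θ = Σ θ_i = 10647/2500000 rad ≈ 0.004259 rad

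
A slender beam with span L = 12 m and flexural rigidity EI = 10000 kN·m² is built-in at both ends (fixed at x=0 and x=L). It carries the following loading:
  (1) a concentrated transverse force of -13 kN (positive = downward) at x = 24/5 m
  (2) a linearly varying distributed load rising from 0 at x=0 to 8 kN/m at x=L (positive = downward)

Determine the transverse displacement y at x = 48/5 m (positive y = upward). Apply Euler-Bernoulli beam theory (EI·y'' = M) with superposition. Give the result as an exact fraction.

Load 1 — point force P=-13 kN at a=24/5 m (b=L-a=36/5):
  y_1 = -Pa²(L-x)²(3bL-(3b+a)(L-x))/(6L³EI)  [x>a] = -(-13)·(24/5)²·(12-(48/5))²·(3·(36/5)·12-(3·(36/5)+(24/5))·(12-(48/5)))/(6·12³·10000) = 31824/9765625 m
Load 2 — triangular load w₀=8 kN/m (0→w₀ over full span):
  y_2 = -w₀x²(L-x)²(x+2L)/(120LEI) = -8·(48/5)²·(12-(48/5))²·((48/5)+2·12)/(120·12·10000) = -96768/9765625 m
Superposition: y = Σ y_i = -64944/9765625 m ≈ -0.006650 m

y(48/5) = -64944/9765625 m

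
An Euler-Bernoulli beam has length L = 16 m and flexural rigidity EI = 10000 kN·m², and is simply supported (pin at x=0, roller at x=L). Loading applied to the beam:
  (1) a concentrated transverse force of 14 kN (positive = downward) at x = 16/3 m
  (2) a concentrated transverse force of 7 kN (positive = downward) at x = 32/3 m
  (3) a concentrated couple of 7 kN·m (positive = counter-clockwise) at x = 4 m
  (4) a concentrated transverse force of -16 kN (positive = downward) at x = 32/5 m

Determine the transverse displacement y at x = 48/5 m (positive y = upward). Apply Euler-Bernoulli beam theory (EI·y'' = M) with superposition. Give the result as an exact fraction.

Load 1 — point force P=14 kN at a=16/3 m (b=L-a=32/3):
  y_1 = -Pa(L-x)(2Lx-a²-x²)/(6LEI)  [x>a] = -14·(16/3)·(16-(48/5))·(2·16·(48/5)-(16/3)²-(48/5)²)/(6·16·10000) = -587776/6328125 m
Load 2 — point force P=7 kN at a=32/3 m (b=L-a=16/3):
  y_2 = -Pbx(L²-b²-x²)/(6LEI)  [x≤a] = -7·(16/3)·(48/5)·(16²-(16/3)²-(48/5)²)/(6·16·10000) = -106624/2109375 m
Load 3 — applied couple M₀=7 kN·m at a=4 m (b=L-a=12):
  y_3 = (M₀x³/(6L)-M₀(x-a)²/2+C₁x)/EI  [x>a] with C₁=M₀(3b²-L²)/(6L)=77/6 = (7·(48/5)³/(6·16)-7·((48/5)-4)²/2+(77/6)·(48/5))/10000 = 609/78125 m
Load 4 — point force P=-16 kN at a=32/5 m (b=L-a=48/5):
  y_4 = -Pa(L-x)(2Lx-a²-x²)/(6LEI)  [x>a] = -(-16)·(32/5)·(16-(48/5))·(2·16·(48/5)-(32/5)²-(48/5)²)/(6·16·10000) = 139264/1171875 m
Superposition: y = Σ y_i = -531467/31640625 m ≈ -0.016797 m

y(48/5) = -531467/31640625 m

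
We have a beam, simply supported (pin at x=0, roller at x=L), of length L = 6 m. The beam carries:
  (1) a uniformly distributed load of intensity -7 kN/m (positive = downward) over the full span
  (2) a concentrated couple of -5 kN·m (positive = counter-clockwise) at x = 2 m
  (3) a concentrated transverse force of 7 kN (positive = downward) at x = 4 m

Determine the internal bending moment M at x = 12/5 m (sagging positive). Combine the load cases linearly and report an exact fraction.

M(12/5) = -541/25 kN·m

Load 1 — uniform load w=-7 kN/m over full span:
  M_1 = wx(L-x)/2 = (-7)·(12/5)·(6-(12/5))/2 = -756/25 kN·m
Load 2 — applied couple M₀=-5 kN·m at a=2 m (b=L-a=4):
  M_2 = M₀x/L - M₀  [x>a] = (-5)·(12/5)/6 - (-5) = 3 kN·m
Load 3 — point force P=7 kN at a=4 m (b=L-a=2):
  M_3 = Pbx/L  [x≤a] = 7·2·(12/5)/6 = 28/5 kN·m
Superposition: M = Σ M_i = -541/25 kN·m ≈ -21.640000 kN·m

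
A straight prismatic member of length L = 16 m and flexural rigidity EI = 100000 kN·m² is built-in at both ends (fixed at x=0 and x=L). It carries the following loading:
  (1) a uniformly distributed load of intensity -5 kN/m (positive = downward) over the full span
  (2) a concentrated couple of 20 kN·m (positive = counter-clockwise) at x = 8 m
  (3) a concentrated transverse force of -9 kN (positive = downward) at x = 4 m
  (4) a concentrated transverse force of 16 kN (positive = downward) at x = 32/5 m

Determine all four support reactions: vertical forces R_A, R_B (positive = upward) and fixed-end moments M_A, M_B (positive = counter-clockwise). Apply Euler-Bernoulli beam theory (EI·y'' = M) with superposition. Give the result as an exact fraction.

Load 1 — uniform load w=-5 kN/m over full span:
  R_A = wL/2 = (-5)·16/2 = -40 kN
  M_A = wL²/12 = (-5)·16²/12 = -320/3 kN·m
  R_B = wL/2 = (-5)·16/2 = -40 kN
  M_B = -wL²/12 = -(-5)·16²/12 = 320/3 kN·m
Load 2 — applied couple M₀=20 kN·m at a=8 m (b=L-a=8):
  R_A = 6M₀ab/L³ = 6·20·8·8/16³ = 15/8 kN
  M_A = M₀b(2a-b)/L² = 20·8·(2·8-8)/16² = 5 kN·m
  R_B = -6M₀ab/L³ = -6·20·8·8/16³ = -15/8 kN
  M_B = M₀a(2b-a)/L² = 20·8·(2·8-8)/16² = 5 kN·m
Load 3 — point force P=-9 kN at a=4 m (b=L-a=12):
  R_A = Pb²(3a+b)/L³ = (-9)·12²·(3·4+12)/16³ = -243/32 kN
  M_A = Pab²/L² = (-9)·4·12²/16² = -81/4 kN·m
  R_B = Pa²(a+3b)/L³ = (-9)·4²·(4+3·12)/16³ = -45/32 kN
  M_B = -Pa²b/L² = -(-9)·4²·12/16² = 27/4 kN·m
Load 4 — point force P=16 kN at a=32/5 m (b=L-a=48/5):
  R_A = Pb²(3a+b)/L³ = 16·(48/5)²·(3·(32/5)+(48/5))/16³ = 1296/125 kN
  M_A = Pab²/L² = 16·(32/5)·(48/5)²/16² = 4608/125 kN·m
  R_B = Pa²(a+3b)/L³ = 16·(32/5)²·((32/5)+3·(48/5))/16³ = 704/125 kN
  M_B = -Pa²b/L² = -16·(32/5)²·(48/5)/16² = -3072/125 kN·m
Superposition: R_A = -141403/4000 kN, M_A = -127579/1500 kN·m, R_B = -150597/4000 kN, M_B = 140761/1500 kN·m

R_A = -141403/4000 kN, M_A = -127579/1500 kN·m, R_B = -150597/4000 kN, M_B = 140761/1500 kN·m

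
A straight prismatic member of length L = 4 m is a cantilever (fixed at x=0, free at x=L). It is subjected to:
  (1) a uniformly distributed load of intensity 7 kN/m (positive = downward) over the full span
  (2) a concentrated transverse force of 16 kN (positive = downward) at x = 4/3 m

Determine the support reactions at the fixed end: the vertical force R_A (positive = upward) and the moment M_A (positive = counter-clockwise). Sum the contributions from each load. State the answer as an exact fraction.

Load 1 — uniform load w=7 kN/m over full span:
  R_A = wL = 7·4 = 28 kN
  M_A = wL²/2 = 7·4²/2 = 56 kN·m
Load 2 — point force P=16 kN at a=4/3 m (b=L-a=8/3):
  R_A = P = 16 kN
  M_A = Pa = 16·(4/3) = 64/3 kN·m
Superposition: R_A = 44 kN, M_A = 232/3 kN·m

R_A = 44 kN, M_A = 232/3 kN·m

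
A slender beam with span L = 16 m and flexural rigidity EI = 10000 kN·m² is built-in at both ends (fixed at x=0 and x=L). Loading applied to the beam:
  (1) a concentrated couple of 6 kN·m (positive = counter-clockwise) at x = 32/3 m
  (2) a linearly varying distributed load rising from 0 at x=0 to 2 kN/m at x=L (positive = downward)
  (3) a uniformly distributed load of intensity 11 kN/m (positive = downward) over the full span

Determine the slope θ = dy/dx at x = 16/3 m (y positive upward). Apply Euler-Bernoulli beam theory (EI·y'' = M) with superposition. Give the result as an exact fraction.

θ(16/3) = -23438/759375 rad

Load 1 — applied couple M₀=6 kN·m at a=32/3 m (b=L-a=16/3):
  θ_1 = (R_Ax²/2 - M_Ax)/EI  [x≤a] with R_A=1/2, M_A=2 = ((1/2)·(16/3)²/2 - 2·(16/3))/10000 = -2/5625 rad
Load 2 — triangular load w₀=2 kN/m (0→w₀ over full span):
  θ_2 = -w₀(2x(L-x)(L-2x)(x+2L)+x²(L-x)²)/(120LEI) = -2·(2·(16/3)·(16-(16/3))·(16-2·(16/3))·((16/3)+2·16)+(16/3)²·(16-(16/3))²)/(120·16·10000) = -2048/759375 rad
Load 3 — uniform load w=11 kN/m over full span:
  θ_3 = -wx(L-x)(L-2x)/(12EI) = -11·(16/3)·(16-(16/3))·(16-2·(16/3))/(12·10000) = -1408/50625 rad
Superposition: θ = Σ θ_i = -23438/759375 rad ≈ -0.030865 rad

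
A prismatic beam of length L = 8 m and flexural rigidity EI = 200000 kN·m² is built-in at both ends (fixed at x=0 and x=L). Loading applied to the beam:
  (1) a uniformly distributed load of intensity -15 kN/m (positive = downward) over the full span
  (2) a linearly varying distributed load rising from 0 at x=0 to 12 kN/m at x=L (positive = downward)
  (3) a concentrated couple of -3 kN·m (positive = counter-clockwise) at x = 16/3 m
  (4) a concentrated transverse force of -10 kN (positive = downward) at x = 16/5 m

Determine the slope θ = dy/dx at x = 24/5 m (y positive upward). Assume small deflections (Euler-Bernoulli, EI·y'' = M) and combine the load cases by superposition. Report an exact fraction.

θ(24/5) = -2219/15625000 rad

Load 1 — uniform load w=-15 kN/m over full span:
  θ_1 = -wx(L-x)(L-2x)/(12EI) = -(-15)·(24/5)·(8-(24/5))·(8-2·(24/5))/(12·200000) = -12/78125 rad
Load 2 — triangular load w₀=12 kN/m (0→w₀ over full span):
  θ_2 = -w₀(2x(L-x)(L-2x)(x+2L)+x²(L-x)²)/(120LEI) = -12·(2·(24/5)·(8-(24/5))·(8-2·(24/5))·((24/5)+2·8)+(24/5)²·(8-(24/5))²)/(120·8·200000) = 96/1953125 rad
Load 3 — applied couple M₀=-3 kN·m at a=16/3 m (b=L-a=8/3):
  θ_3 = (R_Ax²/2 - M_Ax)/EI  [x≤a] with R_A=-1/2, M_A=-1 = ((-1/2)·(24/5)²/2 - (-1)·(24/5))/200000 = -3/625000 rad
Load 4 — point force P=-10 kN at a=16/5 m (b=L-a=24/5):
  θ_4 = Pa²(L-x)(2bL-(3b+a)(L-x))/(2L³EI)  [x>a] = (-10)·(16/5)²·(8-(24/5))·(2·(24/5)·8-(3·(24/5)+(16/5))·(8-(24/5)))/(2·8³·200000) = -64/1953125 rad
Superposition: θ = Σ θ_i = -2219/15625000 rad ≈ -0.000142 rad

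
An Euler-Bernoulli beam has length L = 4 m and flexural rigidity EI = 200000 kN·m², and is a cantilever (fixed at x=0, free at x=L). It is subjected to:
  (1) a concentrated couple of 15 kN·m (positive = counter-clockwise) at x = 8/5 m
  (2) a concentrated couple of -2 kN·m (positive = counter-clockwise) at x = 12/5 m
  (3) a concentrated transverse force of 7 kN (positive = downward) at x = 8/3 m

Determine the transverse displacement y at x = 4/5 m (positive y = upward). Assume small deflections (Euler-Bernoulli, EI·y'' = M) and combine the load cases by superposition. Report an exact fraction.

Load 1 — applied couple M₀=15 kN·m at a=8/5 m (b=L-a=12/5):
  y_1 = M₀x²/(2EI)  [x≤a] = 15·(4/5)²/(2·200000) = 3/125000 m
Load 2 — applied couple M₀=-2 kN·m at a=12/5 m (b=L-a=8/5):
  y_2 = M₀x²/(2EI)  [x≤a] = (-2)·(4/5)²/(2·200000) = -1/312500 m
Load 3 — point force P=7 kN at a=8/3 m (b=L-a=4/3):
  y_3 = -Px²(3a-x)/(6EI)  [x≤a] = -7·(4/5)²·(3·(8/3)-(4/5))/(6·200000) = -21/781250 m
Superposition: y = Σ y_i = -19/3125000 m ≈ -0.000006 m

y(4/5) = -19/3125000 m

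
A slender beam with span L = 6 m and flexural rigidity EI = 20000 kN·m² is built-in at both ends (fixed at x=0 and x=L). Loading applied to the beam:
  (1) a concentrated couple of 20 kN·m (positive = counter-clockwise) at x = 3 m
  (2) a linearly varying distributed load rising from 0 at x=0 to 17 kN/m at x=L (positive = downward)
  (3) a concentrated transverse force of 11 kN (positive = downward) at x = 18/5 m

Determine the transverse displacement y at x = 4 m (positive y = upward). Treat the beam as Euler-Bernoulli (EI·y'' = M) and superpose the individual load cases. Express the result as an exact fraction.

Load 1 — applied couple M₀=20 kN·m at a=3 m (b=L-a=3):
  y_1 = (R_Ax³/6 - M_Ax²/2 - M₀(x-a)²/2)/EI  [x>a] with R_A=5, M_A=5 = (5·4³/6 - 5·4²/2 - 20·(4-3)²/2)/20000 = 1/6000 m
Load 2 — triangular load w₀=17 kN/m (0→w₀ over full span):
  y_2 = -w₀x²(L-x)²(x+2L)/(120LEI) = -17·4²·(6-4)²·(4+2·6)/(120·6·20000) = -34/28125 m
Load 3 — point force P=11 kN at a=18/5 m (b=L-a=12/5):
  y_3 = -Pa²(L-x)²(3bL-(3b+a)(L-x))/(6L³EI)  [x>a] = -11·(18/5)²·(6-4)²·(3·(12/5)·6-(3·(12/5)+(18/5))·(6-4))/(6·6³·20000) = -297/625000 m
Superposition: y = Σ y_i = -17071/11250000 m ≈ -0.001517 m

y(4) = -17071/11250000 m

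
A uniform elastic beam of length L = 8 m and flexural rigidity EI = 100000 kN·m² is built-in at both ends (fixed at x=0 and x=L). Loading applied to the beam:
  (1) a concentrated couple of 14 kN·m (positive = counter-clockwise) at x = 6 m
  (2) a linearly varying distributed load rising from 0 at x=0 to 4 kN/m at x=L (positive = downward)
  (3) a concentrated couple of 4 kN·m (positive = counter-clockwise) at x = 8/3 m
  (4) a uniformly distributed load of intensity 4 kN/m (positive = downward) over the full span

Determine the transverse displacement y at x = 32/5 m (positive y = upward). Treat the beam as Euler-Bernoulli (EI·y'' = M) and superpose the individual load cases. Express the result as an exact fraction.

Load 1 — applied couple M₀=14 kN·m at a=6 m (b=L-a=2):
  y_1 = (R_Ax³/6 - M_Ax²/2 - M₀(x-a)²/2)/EI  [x>a] with R_A=63/32, M_A=35/8 = ((63/32)·(32/5)³/6 - (35/8)·(32/5)²/2 - 14·((32/5)-6)²/2)/100000 = -147/3125000 m
Load 2 — triangular load w₀=4 kN/m (0→w₀ over full span):
  y_2 = -w₀x²(L-x)²(x+2L)/(120LEI) = -4·(32/5)²·(8-(32/5))²·((32/5)+2·8)/(120·8·100000) = -14336/146484375 m
Load 3 — applied couple M₀=4 kN·m at a=8/3 m (b=L-a=16/3):
  y_3 = (R_Ax³/6 - M_Ax²/2 - M₀(x-a)²/2)/EI  [x>a] with R_A=2/3, M_A=0 = ((2/3)·(32/5)³/6 - 0·(32/5)²/2 - 4·((32/5)-(8/3))²/2)/100000 = 44/3515625 m
Load 4 — uniform load w=4 kN/m over full span:
  y_4 = -wx²(L-x)²/(24EI) = -4·(32/5)²·(8-(32/5))²/(24·100000) = -1024/5859375 m
Superposition: y = Σ y_i = -1079839/3515625000 m ≈ -0.000307 m

y(32/5) = -1079839/3515625000 m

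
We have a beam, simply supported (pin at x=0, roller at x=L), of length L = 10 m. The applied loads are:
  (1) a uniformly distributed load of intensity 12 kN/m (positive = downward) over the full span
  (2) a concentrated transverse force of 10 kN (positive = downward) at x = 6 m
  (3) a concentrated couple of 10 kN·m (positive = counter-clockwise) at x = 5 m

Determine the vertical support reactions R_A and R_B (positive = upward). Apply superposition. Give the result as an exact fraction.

R_A = 65 kN, R_B = 65 kN

Load 1 — uniform load w=12 kN/m over full span:
  R_A = wL/2 = 12·10/2 = 60 kN
  R_B = wL/2 = 12·10/2 = 60 kN
Load 2 — point force P=10 kN at a=6 m (b=L-a=4):
  R_A = Pb/L = 10·4/10 = 4 kN
  R_B = Pa/L = 10·6/10 = 6 kN
Load 3 — applied couple M₀=10 kN·m at a=5 m (b=L-a=5):
  R_A = M₀/L = 10/10 = 1 kN
  R_B = -M₀/L = -10/10 = -1 kN
Superposition: R_A = 65 kN, R_B = 65 kN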